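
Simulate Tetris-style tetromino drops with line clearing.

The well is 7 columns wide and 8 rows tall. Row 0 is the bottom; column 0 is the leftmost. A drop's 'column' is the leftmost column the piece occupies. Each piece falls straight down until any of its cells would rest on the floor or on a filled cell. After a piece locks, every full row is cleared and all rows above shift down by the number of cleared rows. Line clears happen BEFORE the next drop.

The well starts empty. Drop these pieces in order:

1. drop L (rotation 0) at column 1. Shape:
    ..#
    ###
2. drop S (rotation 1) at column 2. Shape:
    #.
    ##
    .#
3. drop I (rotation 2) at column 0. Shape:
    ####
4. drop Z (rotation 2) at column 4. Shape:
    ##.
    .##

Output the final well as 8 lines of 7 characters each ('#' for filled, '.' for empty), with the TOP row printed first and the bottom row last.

Drop 1: L rot0 at col 1 lands with bottom-row=0; cleared 0 line(s) (total 0); column heights now [0 1 1 2 0 0 0], max=2
Drop 2: S rot1 at col 2 lands with bottom-row=2; cleared 0 line(s) (total 0); column heights now [0 1 5 4 0 0 0], max=5
Drop 3: I rot2 at col 0 lands with bottom-row=5; cleared 0 line(s) (total 0); column heights now [6 6 6 6 0 0 0], max=6
Drop 4: Z rot2 at col 4 lands with bottom-row=0; cleared 0 line(s) (total 0); column heights now [6 6 6 6 2 2 1], max=6

Answer: .......
.......
####...
..#....
..##...
...#...
...###.
.###.##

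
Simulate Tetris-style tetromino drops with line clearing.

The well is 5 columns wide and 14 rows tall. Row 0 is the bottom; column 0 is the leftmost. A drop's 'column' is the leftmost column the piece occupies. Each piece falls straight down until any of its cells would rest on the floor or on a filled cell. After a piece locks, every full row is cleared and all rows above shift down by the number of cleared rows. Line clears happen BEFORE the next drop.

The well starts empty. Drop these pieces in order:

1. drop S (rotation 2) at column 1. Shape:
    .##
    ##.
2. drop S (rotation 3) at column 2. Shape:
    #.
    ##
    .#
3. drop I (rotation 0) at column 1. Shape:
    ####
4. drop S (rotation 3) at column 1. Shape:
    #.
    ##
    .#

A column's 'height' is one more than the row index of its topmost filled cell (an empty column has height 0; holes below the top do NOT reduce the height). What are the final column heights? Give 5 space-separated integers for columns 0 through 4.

Drop 1: S rot2 at col 1 lands with bottom-row=0; cleared 0 line(s) (total 0); column heights now [0 1 2 2 0], max=2
Drop 2: S rot3 at col 2 lands with bottom-row=2; cleared 0 line(s) (total 0); column heights now [0 1 5 4 0], max=5
Drop 3: I rot0 at col 1 lands with bottom-row=5; cleared 0 line(s) (total 0); column heights now [0 6 6 6 6], max=6
Drop 4: S rot3 at col 1 lands with bottom-row=6; cleared 0 line(s) (total 0); column heights now [0 9 8 6 6], max=9

Answer: 0 9 8 6 6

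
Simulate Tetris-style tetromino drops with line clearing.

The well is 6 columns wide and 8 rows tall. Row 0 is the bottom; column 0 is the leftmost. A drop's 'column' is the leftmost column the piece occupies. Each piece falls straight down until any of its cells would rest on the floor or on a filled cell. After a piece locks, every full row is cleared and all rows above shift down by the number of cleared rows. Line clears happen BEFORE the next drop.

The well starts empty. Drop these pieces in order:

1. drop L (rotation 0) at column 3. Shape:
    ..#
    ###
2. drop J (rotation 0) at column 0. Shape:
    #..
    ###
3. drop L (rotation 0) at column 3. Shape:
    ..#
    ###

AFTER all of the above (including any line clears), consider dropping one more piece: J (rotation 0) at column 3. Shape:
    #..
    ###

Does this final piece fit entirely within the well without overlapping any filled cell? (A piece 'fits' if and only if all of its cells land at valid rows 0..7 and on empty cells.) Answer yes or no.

Drop 1: L rot0 at col 3 lands with bottom-row=0; cleared 0 line(s) (total 0); column heights now [0 0 0 1 1 2], max=2
Drop 2: J rot0 at col 0 lands with bottom-row=0; cleared 1 line(s) (total 1); column heights now [1 0 0 0 0 1], max=1
Drop 3: L rot0 at col 3 lands with bottom-row=1; cleared 0 line(s) (total 1); column heights now [1 0 0 2 2 3], max=3
Test piece J rot0 at col 3 (width 3): heights before test = [1 0 0 2 2 3]; fits = True

Answer: yes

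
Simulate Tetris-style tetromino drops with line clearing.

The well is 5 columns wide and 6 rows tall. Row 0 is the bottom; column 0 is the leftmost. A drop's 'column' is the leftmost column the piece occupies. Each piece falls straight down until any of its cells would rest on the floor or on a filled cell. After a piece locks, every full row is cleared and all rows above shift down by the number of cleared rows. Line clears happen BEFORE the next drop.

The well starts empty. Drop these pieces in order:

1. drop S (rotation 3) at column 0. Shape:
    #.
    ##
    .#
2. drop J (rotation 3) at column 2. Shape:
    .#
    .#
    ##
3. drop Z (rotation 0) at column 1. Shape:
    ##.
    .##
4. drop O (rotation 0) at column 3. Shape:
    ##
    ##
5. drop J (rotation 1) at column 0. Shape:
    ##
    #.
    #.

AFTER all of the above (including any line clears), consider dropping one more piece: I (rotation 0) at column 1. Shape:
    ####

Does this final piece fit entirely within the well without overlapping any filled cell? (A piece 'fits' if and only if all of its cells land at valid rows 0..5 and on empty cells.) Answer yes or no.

Answer: yes

Derivation:
Drop 1: S rot3 at col 0 lands with bottom-row=0; cleared 0 line(s) (total 0); column heights now [3 2 0 0 0], max=3
Drop 2: J rot3 at col 2 lands with bottom-row=0; cleared 0 line(s) (total 0); column heights now [3 2 1 3 0], max=3
Drop 3: Z rot0 at col 1 lands with bottom-row=3; cleared 0 line(s) (total 0); column heights now [3 5 5 4 0], max=5
Drop 4: O rot0 at col 3 lands with bottom-row=4; cleared 0 line(s) (total 0); column heights now [3 5 5 6 6], max=6
Drop 5: J rot1 at col 0 lands with bottom-row=3; cleared 1 line(s) (total 1); column heights now [5 5 4 5 5], max=5
Test piece I rot0 at col 1 (width 4): heights before test = [5 5 4 5 5]; fits = True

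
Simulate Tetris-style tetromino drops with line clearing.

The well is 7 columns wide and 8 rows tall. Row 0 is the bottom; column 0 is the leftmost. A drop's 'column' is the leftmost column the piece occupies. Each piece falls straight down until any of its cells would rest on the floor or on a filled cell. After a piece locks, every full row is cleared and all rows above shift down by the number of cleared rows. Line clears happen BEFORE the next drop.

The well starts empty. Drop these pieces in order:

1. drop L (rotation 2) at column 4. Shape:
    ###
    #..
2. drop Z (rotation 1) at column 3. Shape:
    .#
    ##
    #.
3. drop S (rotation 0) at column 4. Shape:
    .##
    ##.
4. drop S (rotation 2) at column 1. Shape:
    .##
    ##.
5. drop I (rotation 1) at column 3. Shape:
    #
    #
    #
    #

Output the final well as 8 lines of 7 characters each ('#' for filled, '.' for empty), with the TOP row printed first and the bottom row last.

Drop 1: L rot2 at col 4 lands with bottom-row=0; cleared 0 line(s) (total 0); column heights now [0 0 0 0 2 2 2], max=2
Drop 2: Z rot1 at col 3 lands with bottom-row=1; cleared 0 line(s) (total 0); column heights now [0 0 0 3 4 2 2], max=4
Drop 3: S rot0 at col 4 lands with bottom-row=4; cleared 0 line(s) (total 0); column heights now [0 0 0 3 5 6 6], max=6
Drop 4: S rot2 at col 1 lands with bottom-row=2; cleared 0 line(s) (total 0); column heights now [0 3 4 4 5 6 6], max=6
Drop 5: I rot1 at col 3 lands with bottom-row=4; cleared 0 line(s) (total 0); column heights now [0 3 4 8 5 6 6], max=8

Answer: ...#...
...#...
...#.##
...###.
..###..
.####..
...####
....#..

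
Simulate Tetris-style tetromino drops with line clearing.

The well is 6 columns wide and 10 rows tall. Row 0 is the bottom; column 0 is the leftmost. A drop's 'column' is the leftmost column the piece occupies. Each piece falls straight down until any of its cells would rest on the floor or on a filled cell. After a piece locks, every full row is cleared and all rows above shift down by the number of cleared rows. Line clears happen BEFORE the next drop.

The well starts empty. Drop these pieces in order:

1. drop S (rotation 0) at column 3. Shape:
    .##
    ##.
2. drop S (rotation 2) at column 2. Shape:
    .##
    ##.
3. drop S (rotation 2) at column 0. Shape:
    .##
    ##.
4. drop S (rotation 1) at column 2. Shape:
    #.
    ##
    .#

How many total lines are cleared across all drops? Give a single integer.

Drop 1: S rot0 at col 3 lands with bottom-row=0; cleared 0 line(s) (total 0); column heights now [0 0 0 1 2 2], max=2
Drop 2: S rot2 at col 2 lands with bottom-row=1; cleared 0 line(s) (total 0); column heights now [0 0 2 3 3 2], max=3
Drop 3: S rot2 at col 0 lands with bottom-row=1; cleared 1 line(s) (total 1); column heights now [0 2 2 2 2 0], max=2
Drop 4: S rot1 at col 2 lands with bottom-row=2; cleared 0 line(s) (total 1); column heights now [0 2 5 4 2 0], max=5

Answer: 1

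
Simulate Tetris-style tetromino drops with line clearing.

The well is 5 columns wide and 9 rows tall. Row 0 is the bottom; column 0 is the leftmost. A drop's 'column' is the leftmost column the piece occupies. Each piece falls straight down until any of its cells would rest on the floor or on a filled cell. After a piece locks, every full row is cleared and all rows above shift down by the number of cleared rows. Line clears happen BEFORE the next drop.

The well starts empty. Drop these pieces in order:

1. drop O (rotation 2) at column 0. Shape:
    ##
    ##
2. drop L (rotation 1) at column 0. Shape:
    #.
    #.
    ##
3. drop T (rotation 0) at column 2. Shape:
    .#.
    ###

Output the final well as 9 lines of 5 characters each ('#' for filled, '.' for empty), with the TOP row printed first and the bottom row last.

Drop 1: O rot2 at col 0 lands with bottom-row=0; cleared 0 line(s) (total 0); column heights now [2 2 0 0 0], max=2
Drop 2: L rot1 at col 0 lands with bottom-row=2; cleared 0 line(s) (total 0); column heights now [5 3 0 0 0], max=5
Drop 3: T rot0 at col 2 lands with bottom-row=0; cleared 1 line(s) (total 1); column heights now [4 2 0 1 0], max=4

Answer: .....
.....
.....
.....
.....
#....
#....
##...
##.#.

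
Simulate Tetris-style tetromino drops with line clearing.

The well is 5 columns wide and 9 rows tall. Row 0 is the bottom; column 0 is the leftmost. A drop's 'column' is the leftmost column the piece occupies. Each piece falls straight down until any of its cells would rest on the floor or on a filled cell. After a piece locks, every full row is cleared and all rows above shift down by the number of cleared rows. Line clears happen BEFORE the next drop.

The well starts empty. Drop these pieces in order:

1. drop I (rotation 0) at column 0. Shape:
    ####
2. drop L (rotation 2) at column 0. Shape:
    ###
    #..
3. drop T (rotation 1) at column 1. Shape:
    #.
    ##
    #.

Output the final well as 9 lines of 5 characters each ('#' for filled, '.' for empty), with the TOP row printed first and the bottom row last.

Drop 1: I rot0 at col 0 lands with bottom-row=0; cleared 0 line(s) (total 0); column heights now [1 1 1 1 0], max=1
Drop 2: L rot2 at col 0 lands with bottom-row=1; cleared 0 line(s) (total 0); column heights now [3 3 3 1 0], max=3
Drop 3: T rot1 at col 1 lands with bottom-row=3; cleared 0 line(s) (total 0); column heights now [3 6 5 1 0], max=6

Answer: .....
.....
.....
.#...
.##..
.#...
###..
#....
####.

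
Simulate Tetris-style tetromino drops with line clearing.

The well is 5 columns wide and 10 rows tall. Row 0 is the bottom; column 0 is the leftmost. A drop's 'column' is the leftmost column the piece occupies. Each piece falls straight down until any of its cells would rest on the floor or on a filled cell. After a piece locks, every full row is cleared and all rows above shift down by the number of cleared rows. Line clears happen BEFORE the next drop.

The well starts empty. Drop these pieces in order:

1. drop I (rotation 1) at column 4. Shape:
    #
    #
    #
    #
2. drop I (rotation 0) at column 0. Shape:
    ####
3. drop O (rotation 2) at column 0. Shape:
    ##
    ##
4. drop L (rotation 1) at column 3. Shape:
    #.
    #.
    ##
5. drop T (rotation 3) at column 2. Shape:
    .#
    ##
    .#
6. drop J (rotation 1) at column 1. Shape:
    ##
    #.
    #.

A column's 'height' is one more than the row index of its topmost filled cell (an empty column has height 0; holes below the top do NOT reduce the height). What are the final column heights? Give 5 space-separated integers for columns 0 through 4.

Answer: 2 9 9 9 4

Derivation:
Drop 1: I rot1 at col 4 lands with bottom-row=0; cleared 0 line(s) (total 0); column heights now [0 0 0 0 4], max=4
Drop 2: I rot0 at col 0 lands with bottom-row=0; cleared 1 line(s) (total 1); column heights now [0 0 0 0 3], max=3
Drop 3: O rot2 at col 0 lands with bottom-row=0; cleared 0 line(s) (total 1); column heights now [2 2 0 0 3], max=3
Drop 4: L rot1 at col 3 lands with bottom-row=3; cleared 0 line(s) (total 1); column heights now [2 2 0 6 4], max=6
Drop 5: T rot3 at col 2 lands with bottom-row=6; cleared 0 line(s) (total 1); column heights now [2 2 8 9 4], max=9
Drop 6: J rot1 at col 1 lands with bottom-row=6; cleared 0 line(s) (total 1); column heights now [2 9 9 9 4], max=9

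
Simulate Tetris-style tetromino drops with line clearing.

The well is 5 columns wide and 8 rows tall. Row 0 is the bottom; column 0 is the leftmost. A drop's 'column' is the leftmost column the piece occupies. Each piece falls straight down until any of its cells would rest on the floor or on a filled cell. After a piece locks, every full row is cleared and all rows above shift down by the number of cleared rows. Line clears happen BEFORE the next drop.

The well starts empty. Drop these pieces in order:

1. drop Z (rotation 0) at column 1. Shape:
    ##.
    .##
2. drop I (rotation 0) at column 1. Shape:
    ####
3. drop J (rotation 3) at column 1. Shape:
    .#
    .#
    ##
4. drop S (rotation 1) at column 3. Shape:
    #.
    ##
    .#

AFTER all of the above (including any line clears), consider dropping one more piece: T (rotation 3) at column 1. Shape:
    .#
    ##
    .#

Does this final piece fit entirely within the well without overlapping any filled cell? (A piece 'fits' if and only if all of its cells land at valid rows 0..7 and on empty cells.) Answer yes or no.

Drop 1: Z rot0 at col 1 lands with bottom-row=0; cleared 0 line(s) (total 0); column heights now [0 2 2 1 0], max=2
Drop 2: I rot0 at col 1 lands with bottom-row=2; cleared 0 line(s) (total 0); column heights now [0 3 3 3 3], max=3
Drop 3: J rot3 at col 1 lands with bottom-row=3; cleared 0 line(s) (total 0); column heights now [0 4 6 3 3], max=6
Drop 4: S rot1 at col 3 lands with bottom-row=3; cleared 0 line(s) (total 0); column heights now [0 4 6 6 5], max=6
Test piece T rot3 at col 1 (width 2): heights before test = [0 4 6 6 5]; fits = False

Answer: no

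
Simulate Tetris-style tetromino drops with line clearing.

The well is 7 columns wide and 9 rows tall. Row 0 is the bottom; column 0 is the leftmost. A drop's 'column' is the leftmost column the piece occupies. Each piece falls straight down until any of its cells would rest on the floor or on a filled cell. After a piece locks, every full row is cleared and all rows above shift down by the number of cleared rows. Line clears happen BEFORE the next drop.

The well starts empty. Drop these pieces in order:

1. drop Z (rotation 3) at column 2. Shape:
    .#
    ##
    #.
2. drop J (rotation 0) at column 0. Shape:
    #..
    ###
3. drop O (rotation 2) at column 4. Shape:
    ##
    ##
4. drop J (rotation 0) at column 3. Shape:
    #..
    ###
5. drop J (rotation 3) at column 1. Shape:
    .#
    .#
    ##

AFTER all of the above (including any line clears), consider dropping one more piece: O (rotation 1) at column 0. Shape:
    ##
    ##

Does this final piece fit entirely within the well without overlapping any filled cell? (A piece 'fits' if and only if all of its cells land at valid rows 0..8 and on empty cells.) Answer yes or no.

Drop 1: Z rot3 at col 2 lands with bottom-row=0; cleared 0 line(s) (total 0); column heights now [0 0 2 3 0 0 0], max=3
Drop 2: J rot0 at col 0 lands with bottom-row=2; cleared 0 line(s) (total 0); column heights now [4 3 3 3 0 0 0], max=4
Drop 3: O rot2 at col 4 lands with bottom-row=0; cleared 0 line(s) (total 0); column heights now [4 3 3 3 2 2 0], max=4
Drop 4: J rot0 at col 3 lands with bottom-row=3; cleared 0 line(s) (total 0); column heights now [4 3 3 5 4 4 0], max=5
Drop 5: J rot3 at col 1 lands with bottom-row=3; cleared 0 line(s) (total 0); column heights now [4 4 6 5 4 4 0], max=6
Test piece O rot1 at col 0 (width 2): heights before test = [4 4 6 5 4 4 0]; fits = True

Answer: yes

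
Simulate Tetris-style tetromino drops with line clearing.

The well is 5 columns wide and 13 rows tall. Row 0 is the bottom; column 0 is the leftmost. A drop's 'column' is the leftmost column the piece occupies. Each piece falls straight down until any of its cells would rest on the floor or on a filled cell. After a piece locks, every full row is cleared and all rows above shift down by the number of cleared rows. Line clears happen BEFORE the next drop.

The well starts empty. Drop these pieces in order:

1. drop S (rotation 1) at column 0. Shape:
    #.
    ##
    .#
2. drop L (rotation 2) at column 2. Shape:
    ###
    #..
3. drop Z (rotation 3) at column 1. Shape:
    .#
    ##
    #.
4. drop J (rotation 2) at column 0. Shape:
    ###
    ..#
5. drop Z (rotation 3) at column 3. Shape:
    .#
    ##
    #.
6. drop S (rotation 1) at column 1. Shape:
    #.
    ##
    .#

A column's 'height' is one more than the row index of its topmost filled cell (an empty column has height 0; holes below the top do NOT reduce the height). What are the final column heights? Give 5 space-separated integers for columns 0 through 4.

Answer: 6 9 8 2 3

Derivation:
Drop 1: S rot1 at col 0 lands with bottom-row=0; cleared 0 line(s) (total 0); column heights now [3 2 0 0 0], max=3
Drop 2: L rot2 at col 2 lands with bottom-row=0; cleared 1 line(s) (total 1); column heights now [2 1 1 0 0], max=2
Drop 3: Z rot3 at col 1 lands with bottom-row=1; cleared 0 line(s) (total 1); column heights now [2 3 4 0 0], max=4
Drop 4: J rot2 at col 0 lands with bottom-row=4; cleared 0 line(s) (total 1); column heights now [6 6 6 0 0], max=6
Drop 5: Z rot3 at col 3 lands with bottom-row=0; cleared 0 line(s) (total 1); column heights now [6 6 6 2 3], max=6
Drop 6: S rot1 at col 1 lands with bottom-row=6; cleared 0 line(s) (total 1); column heights now [6 9 8 2 3], max=9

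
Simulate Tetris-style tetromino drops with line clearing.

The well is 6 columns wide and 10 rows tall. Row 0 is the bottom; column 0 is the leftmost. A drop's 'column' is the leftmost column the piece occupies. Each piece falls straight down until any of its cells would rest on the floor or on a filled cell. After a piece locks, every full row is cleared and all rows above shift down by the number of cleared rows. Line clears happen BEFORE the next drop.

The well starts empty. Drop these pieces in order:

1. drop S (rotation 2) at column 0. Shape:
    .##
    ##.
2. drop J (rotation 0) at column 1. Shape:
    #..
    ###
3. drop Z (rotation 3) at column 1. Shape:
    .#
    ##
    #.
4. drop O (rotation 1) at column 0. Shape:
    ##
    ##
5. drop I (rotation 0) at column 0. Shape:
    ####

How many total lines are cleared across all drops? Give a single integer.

Answer: 0

Derivation:
Drop 1: S rot2 at col 0 lands with bottom-row=0; cleared 0 line(s) (total 0); column heights now [1 2 2 0 0 0], max=2
Drop 2: J rot0 at col 1 lands with bottom-row=2; cleared 0 line(s) (total 0); column heights now [1 4 3 3 0 0], max=4
Drop 3: Z rot3 at col 1 lands with bottom-row=4; cleared 0 line(s) (total 0); column heights now [1 6 7 3 0 0], max=7
Drop 4: O rot1 at col 0 lands with bottom-row=6; cleared 0 line(s) (total 0); column heights now [8 8 7 3 0 0], max=8
Drop 5: I rot0 at col 0 lands with bottom-row=8; cleared 0 line(s) (total 0); column heights now [9 9 9 9 0 0], max=9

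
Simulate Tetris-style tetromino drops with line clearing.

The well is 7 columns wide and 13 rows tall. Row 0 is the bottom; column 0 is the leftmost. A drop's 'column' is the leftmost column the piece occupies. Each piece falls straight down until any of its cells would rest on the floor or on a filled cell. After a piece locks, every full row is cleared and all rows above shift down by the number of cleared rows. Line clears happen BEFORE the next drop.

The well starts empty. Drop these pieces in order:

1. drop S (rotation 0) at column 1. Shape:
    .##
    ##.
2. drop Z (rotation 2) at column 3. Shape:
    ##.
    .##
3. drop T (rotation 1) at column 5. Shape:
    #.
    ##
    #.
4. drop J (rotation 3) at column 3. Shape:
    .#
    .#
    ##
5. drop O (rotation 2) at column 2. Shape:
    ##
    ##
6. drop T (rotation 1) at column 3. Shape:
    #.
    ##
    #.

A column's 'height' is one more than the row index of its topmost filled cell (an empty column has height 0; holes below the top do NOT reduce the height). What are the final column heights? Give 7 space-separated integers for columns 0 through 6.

Answer: 0 1 6 9 8 5 4

Derivation:
Drop 1: S rot0 at col 1 lands with bottom-row=0; cleared 0 line(s) (total 0); column heights now [0 1 2 2 0 0 0], max=2
Drop 2: Z rot2 at col 3 lands with bottom-row=1; cleared 0 line(s) (total 0); column heights now [0 1 2 3 3 2 0], max=3
Drop 3: T rot1 at col 5 lands with bottom-row=2; cleared 0 line(s) (total 0); column heights now [0 1 2 3 3 5 4], max=5
Drop 4: J rot3 at col 3 lands with bottom-row=3; cleared 0 line(s) (total 0); column heights now [0 1 2 4 6 5 4], max=6
Drop 5: O rot2 at col 2 lands with bottom-row=4; cleared 0 line(s) (total 0); column heights now [0 1 6 6 6 5 4], max=6
Drop 6: T rot1 at col 3 lands with bottom-row=6; cleared 0 line(s) (total 0); column heights now [0 1 6 9 8 5 4], max=9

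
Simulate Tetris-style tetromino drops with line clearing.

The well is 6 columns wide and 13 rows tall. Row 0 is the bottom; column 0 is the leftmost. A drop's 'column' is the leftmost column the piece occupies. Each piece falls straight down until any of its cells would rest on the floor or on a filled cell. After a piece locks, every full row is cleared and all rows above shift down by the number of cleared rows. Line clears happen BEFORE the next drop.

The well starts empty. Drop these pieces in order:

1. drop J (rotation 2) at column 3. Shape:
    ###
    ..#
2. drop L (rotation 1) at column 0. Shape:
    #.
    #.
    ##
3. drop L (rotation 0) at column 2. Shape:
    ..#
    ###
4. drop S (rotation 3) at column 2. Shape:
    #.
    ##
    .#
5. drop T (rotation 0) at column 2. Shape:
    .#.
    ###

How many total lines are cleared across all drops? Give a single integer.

Answer: 0

Derivation:
Drop 1: J rot2 at col 3 lands with bottom-row=0; cleared 0 line(s) (total 0); column heights now [0 0 0 2 2 2], max=2
Drop 2: L rot1 at col 0 lands with bottom-row=0; cleared 0 line(s) (total 0); column heights now [3 1 0 2 2 2], max=3
Drop 3: L rot0 at col 2 lands with bottom-row=2; cleared 0 line(s) (total 0); column heights now [3 1 3 3 4 2], max=4
Drop 4: S rot3 at col 2 lands with bottom-row=3; cleared 0 line(s) (total 0); column heights now [3 1 6 5 4 2], max=6
Drop 5: T rot0 at col 2 lands with bottom-row=6; cleared 0 line(s) (total 0); column heights now [3 1 7 8 7 2], max=8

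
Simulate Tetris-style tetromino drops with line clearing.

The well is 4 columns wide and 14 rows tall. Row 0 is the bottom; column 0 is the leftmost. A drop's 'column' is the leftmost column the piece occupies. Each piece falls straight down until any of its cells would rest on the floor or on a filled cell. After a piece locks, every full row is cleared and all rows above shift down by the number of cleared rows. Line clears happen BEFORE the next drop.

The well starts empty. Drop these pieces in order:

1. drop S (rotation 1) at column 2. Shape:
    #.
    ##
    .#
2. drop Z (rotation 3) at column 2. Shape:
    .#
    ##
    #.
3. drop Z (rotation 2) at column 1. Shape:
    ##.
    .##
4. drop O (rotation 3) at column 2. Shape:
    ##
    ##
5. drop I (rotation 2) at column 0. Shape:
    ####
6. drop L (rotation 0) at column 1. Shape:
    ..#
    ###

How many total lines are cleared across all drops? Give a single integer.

Answer: 1

Derivation:
Drop 1: S rot1 at col 2 lands with bottom-row=0; cleared 0 line(s) (total 0); column heights now [0 0 3 2], max=3
Drop 2: Z rot3 at col 2 lands with bottom-row=3; cleared 0 line(s) (total 0); column heights now [0 0 5 6], max=6
Drop 3: Z rot2 at col 1 lands with bottom-row=6; cleared 0 line(s) (total 0); column heights now [0 8 8 7], max=8
Drop 4: O rot3 at col 2 lands with bottom-row=8; cleared 0 line(s) (total 0); column heights now [0 8 10 10], max=10
Drop 5: I rot2 at col 0 lands with bottom-row=10; cleared 1 line(s) (total 1); column heights now [0 8 10 10], max=10
Drop 6: L rot0 at col 1 lands with bottom-row=10; cleared 0 line(s) (total 1); column heights now [0 11 11 12], max=12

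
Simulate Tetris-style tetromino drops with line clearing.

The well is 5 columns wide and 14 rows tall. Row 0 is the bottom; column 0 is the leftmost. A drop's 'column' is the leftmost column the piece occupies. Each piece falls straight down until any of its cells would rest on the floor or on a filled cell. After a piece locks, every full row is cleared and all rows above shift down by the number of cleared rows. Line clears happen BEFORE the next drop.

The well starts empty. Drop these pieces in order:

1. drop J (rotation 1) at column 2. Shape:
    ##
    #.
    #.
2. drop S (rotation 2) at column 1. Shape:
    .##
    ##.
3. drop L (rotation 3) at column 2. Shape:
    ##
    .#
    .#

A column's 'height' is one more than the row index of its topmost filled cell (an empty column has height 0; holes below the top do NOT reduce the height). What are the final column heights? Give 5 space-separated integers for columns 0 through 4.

Answer: 0 4 8 8 0

Derivation:
Drop 1: J rot1 at col 2 lands with bottom-row=0; cleared 0 line(s) (total 0); column heights now [0 0 3 3 0], max=3
Drop 2: S rot2 at col 1 lands with bottom-row=3; cleared 0 line(s) (total 0); column heights now [0 4 5 5 0], max=5
Drop 3: L rot3 at col 2 lands with bottom-row=5; cleared 0 line(s) (total 0); column heights now [0 4 8 8 0], max=8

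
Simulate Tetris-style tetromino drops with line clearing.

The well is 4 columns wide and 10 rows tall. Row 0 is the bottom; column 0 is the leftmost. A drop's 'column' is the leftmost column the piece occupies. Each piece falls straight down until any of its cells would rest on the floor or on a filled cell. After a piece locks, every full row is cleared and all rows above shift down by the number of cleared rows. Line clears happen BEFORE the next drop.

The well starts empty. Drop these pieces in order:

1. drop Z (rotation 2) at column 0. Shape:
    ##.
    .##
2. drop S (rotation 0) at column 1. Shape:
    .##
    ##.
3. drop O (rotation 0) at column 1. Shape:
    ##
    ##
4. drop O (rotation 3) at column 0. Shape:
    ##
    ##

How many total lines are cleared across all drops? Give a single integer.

Answer: 0

Derivation:
Drop 1: Z rot2 at col 0 lands with bottom-row=0; cleared 0 line(s) (total 0); column heights now [2 2 1 0], max=2
Drop 2: S rot0 at col 1 lands with bottom-row=2; cleared 0 line(s) (total 0); column heights now [2 3 4 4], max=4
Drop 3: O rot0 at col 1 lands with bottom-row=4; cleared 0 line(s) (total 0); column heights now [2 6 6 4], max=6
Drop 4: O rot3 at col 0 lands with bottom-row=6; cleared 0 line(s) (total 0); column heights now [8 8 6 4], max=8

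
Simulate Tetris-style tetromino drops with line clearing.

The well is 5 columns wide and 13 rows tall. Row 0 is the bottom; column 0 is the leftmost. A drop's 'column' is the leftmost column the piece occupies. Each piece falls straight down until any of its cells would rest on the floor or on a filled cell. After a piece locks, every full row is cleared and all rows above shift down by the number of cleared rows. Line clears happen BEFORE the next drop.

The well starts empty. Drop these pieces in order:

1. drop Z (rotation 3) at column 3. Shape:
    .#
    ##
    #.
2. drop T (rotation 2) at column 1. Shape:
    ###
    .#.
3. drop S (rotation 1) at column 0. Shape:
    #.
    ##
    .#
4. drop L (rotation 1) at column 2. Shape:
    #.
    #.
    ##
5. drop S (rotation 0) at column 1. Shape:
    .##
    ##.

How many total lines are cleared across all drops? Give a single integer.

Drop 1: Z rot3 at col 3 lands with bottom-row=0; cleared 0 line(s) (total 0); column heights now [0 0 0 2 3], max=3
Drop 2: T rot2 at col 1 lands with bottom-row=1; cleared 0 line(s) (total 0); column heights now [0 3 3 3 3], max=3
Drop 3: S rot1 at col 0 lands with bottom-row=3; cleared 0 line(s) (total 0); column heights now [6 5 3 3 3], max=6
Drop 4: L rot1 at col 2 lands with bottom-row=3; cleared 0 line(s) (total 0); column heights now [6 5 6 4 3], max=6
Drop 5: S rot0 at col 1 lands with bottom-row=6; cleared 0 line(s) (total 0); column heights now [6 7 8 8 3], max=8

Answer: 0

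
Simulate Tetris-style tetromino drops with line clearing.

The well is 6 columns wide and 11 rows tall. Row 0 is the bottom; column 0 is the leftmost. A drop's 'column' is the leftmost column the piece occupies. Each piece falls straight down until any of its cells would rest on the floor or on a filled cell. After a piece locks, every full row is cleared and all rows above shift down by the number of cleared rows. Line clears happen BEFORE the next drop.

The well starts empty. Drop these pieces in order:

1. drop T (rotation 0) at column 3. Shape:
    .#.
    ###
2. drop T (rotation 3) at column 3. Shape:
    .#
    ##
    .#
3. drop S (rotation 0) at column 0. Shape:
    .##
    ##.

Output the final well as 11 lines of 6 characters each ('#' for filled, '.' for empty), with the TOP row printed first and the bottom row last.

Answer: ......
......
......
......
......
......
....#.
...##.
....#.
.##.#.
##.###

Derivation:
Drop 1: T rot0 at col 3 lands with bottom-row=0; cleared 0 line(s) (total 0); column heights now [0 0 0 1 2 1], max=2
Drop 2: T rot3 at col 3 lands with bottom-row=2; cleared 0 line(s) (total 0); column heights now [0 0 0 4 5 1], max=5
Drop 3: S rot0 at col 0 lands with bottom-row=0; cleared 0 line(s) (total 0); column heights now [1 2 2 4 5 1], max=5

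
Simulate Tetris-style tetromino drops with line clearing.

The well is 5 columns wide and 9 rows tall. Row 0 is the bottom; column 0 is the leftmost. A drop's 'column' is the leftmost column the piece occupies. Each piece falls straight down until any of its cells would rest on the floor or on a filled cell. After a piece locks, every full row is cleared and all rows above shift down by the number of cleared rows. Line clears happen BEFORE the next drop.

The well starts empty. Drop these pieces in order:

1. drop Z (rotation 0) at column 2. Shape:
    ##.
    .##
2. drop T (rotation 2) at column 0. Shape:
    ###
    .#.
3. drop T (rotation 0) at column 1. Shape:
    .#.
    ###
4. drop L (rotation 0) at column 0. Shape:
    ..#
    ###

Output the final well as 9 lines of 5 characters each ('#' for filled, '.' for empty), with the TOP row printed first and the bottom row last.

Answer: .....
.....
..#..
###..
..#..
.###.
###..
.###.
...##

Derivation:
Drop 1: Z rot0 at col 2 lands with bottom-row=0; cleared 0 line(s) (total 0); column heights now [0 0 2 2 1], max=2
Drop 2: T rot2 at col 0 lands with bottom-row=1; cleared 0 line(s) (total 0); column heights now [3 3 3 2 1], max=3
Drop 3: T rot0 at col 1 lands with bottom-row=3; cleared 0 line(s) (total 0); column heights now [3 4 5 4 1], max=5
Drop 4: L rot0 at col 0 lands with bottom-row=5; cleared 0 line(s) (total 0); column heights now [6 6 7 4 1], max=7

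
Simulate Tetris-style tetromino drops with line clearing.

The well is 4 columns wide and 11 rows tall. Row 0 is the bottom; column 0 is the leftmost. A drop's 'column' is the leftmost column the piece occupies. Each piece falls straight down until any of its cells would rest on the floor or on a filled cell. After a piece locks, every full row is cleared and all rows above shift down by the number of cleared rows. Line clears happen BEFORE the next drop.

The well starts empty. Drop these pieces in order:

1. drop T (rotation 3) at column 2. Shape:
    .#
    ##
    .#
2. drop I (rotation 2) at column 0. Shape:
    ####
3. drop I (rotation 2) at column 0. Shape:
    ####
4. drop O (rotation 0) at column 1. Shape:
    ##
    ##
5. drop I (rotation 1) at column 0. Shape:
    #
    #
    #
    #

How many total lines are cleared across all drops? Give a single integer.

Answer: 3

Derivation:
Drop 1: T rot3 at col 2 lands with bottom-row=0; cleared 0 line(s) (total 0); column heights now [0 0 2 3], max=3
Drop 2: I rot2 at col 0 lands with bottom-row=3; cleared 1 line(s) (total 1); column heights now [0 0 2 3], max=3
Drop 3: I rot2 at col 0 lands with bottom-row=3; cleared 1 line(s) (total 2); column heights now [0 0 2 3], max=3
Drop 4: O rot0 at col 1 lands with bottom-row=2; cleared 0 line(s) (total 2); column heights now [0 4 4 3], max=4
Drop 5: I rot1 at col 0 lands with bottom-row=0; cleared 1 line(s) (total 3); column heights now [3 3 3 2], max=3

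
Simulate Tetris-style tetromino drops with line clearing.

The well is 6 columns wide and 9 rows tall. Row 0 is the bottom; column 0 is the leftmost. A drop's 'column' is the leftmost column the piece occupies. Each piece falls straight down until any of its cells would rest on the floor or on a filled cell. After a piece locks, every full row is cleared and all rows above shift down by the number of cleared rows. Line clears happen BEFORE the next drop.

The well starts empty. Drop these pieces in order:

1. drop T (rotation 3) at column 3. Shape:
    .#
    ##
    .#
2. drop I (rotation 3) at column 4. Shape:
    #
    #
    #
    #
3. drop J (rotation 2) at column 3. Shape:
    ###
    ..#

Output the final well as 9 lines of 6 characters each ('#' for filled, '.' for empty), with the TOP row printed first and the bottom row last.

Drop 1: T rot3 at col 3 lands with bottom-row=0; cleared 0 line(s) (total 0); column heights now [0 0 0 2 3 0], max=3
Drop 2: I rot3 at col 4 lands with bottom-row=3; cleared 0 line(s) (total 0); column heights now [0 0 0 2 7 0], max=7
Drop 3: J rot2 at col 3 lands with bottom-row=6; cleared 0 line(s) (total 0); column heights now [0 0 0 8 8 8], max=8

Answer: ......
...###
....##
....#.
....#.
....#.
....#.
...##.
....#.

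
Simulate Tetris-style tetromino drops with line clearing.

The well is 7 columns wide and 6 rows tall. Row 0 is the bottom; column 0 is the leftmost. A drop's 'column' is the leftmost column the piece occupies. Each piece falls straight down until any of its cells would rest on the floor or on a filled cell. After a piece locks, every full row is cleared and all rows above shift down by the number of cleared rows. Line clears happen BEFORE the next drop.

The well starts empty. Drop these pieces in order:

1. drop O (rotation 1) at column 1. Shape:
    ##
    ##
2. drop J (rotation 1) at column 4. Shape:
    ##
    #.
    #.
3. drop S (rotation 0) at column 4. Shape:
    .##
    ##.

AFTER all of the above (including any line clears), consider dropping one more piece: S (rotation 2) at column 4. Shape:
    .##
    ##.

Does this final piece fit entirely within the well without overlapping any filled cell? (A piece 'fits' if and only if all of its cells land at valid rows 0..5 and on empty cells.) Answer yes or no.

Answer: no

Derivation:
Drop 1: O rot1 at col 1 lands with bottom-row=0; cleared 0 line(s) (total 0); column heights now [0 2 2 0 0 0 0], max=2
Drop 2: J rot1 at col 4 lands with bottom-row=0; cleared 0 line(s) (total 0); column heights now [0 2 2 0 3 3 0], max=3
Drop 3: S rot0 at col 4 lands with bottom-row=3; cleared 0 line(s) (total 0); column heights now [0 2 2 0 4 5 5], max=5
Test piece S rot2 at col 4 (width 3): heights before test = [0 2 2 0 4 5 5]; fits = False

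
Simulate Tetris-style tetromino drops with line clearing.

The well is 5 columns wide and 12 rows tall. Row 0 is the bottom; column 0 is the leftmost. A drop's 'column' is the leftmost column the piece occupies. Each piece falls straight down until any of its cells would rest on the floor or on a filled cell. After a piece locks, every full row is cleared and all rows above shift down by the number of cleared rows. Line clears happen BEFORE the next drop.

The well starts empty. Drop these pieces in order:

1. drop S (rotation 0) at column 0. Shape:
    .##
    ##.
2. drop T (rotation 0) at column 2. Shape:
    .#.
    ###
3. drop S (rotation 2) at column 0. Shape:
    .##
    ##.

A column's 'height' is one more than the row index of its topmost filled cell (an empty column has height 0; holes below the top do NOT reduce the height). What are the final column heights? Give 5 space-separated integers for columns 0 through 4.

Answer: 1 3 3 3 0

Derivation:
Drop 1: S rot0 at col 0 lands with bottom-row=0; cleared 0 line(s) (total 0); column heights now [1 2 2 0 0], max=2
Drop 2: T rot0 at col 2 lands with bottom-row=2; cleared 0 line(s) (total 0); column heights now [1 2 3 4 3], max=4
Drop 3: S rot2 at col 0 lands with bottom-row=2; cleared 1 line(s) (total 1); column heights now [1 3 3 3 0], max=3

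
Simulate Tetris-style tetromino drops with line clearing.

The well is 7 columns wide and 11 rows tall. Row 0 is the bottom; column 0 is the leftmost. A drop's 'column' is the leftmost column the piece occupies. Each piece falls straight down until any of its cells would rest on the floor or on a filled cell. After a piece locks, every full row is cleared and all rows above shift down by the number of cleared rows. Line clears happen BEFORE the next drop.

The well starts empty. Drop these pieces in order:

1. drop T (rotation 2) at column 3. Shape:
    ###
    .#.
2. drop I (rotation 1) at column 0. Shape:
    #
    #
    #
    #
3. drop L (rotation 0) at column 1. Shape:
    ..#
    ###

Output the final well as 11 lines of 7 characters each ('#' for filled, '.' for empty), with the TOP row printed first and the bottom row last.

Answer: .......
.......
.......
.......
.......
.......
.......
#..#...
####...
#..###.
#...#..

Derivation:
Drop 1: T rot2 at col 3 lands with bottom-row=0; cleared 0 line(s) (total 0); column heights now [0 0 0 2 2 2 0], max=2
Drop 2: I rot1 at col 0 lands with bottom-row=0; cleared 0 line(s) (total 0); column heights now [4 0 0 2 2 2 0], max=4
Drop 3: L rot0 at col 1 lands with bottom-row=2; cleared 0 line(s) (total 0); column heights now [4 3 3 4 2 2 0], max=4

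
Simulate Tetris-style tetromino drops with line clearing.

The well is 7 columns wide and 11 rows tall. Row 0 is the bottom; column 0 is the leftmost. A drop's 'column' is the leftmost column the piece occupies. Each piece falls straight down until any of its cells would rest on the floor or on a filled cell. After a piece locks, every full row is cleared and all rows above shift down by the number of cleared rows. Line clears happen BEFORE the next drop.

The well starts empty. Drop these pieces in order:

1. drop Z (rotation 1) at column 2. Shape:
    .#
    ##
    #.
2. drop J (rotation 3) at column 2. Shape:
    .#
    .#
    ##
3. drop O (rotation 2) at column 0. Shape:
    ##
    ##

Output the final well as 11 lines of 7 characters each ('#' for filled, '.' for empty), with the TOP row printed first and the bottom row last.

Answer: .......
.......
.......
.......
.......
...#...
...#...
..##...
...#...
####...
###....

Derivation:
Drop 1: Z rot1 at col 2 lands with bottom-row=0; cleared 0 line(s) (total 0); column heights now [0 0 2 3 0 0 0], max=3
Drop 2: J rot3 at col 2 lands with bottom-row=3; cleared 0 line(s) (total 0); column heights now [0 0 4 6 0 0 0], max=6
Drop 3: O rot2 at col 0 lands with bottom-row=0; cleared 0 line(s) (total 0); column heights now [2 2 4 6 0 0 0], max=6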